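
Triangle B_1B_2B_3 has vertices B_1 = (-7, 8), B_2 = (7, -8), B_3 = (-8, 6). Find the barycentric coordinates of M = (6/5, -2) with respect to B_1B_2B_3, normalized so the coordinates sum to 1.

Signed area of the reference triangle: [B_1B_2B_3] = ½·((-7)·(-8−6) + 7·(6−8) + (-8)·(8−(-8))) = ½·(98 − 14 − 128) = -22.
[MB_2B_3] = ½·((6/5)·(-8−6) + 7·(6−(-2)) + (-8)·(-2−(-8))) = ½·(-84/5 + 56 − 48) = -22/5, so the B_1-coordinate is (-22/5)/(-22) = 1/5.
[B_1MB_3] = ½·((-7)·(-2−6) + (6/5)·(6−8) + (-8)·(8−(-2))) = ½·(56 − 12/5 − 80) = -66/5, so the B_2-coordinate is 3/5.
[B_1B_2M] = ½·((-7)·(-8−(-2)) + 7·(-2−8) + (6/5)·(8−(-8))) = ½·(42 − 70 + 96/5) = -22/5, so the B_3-coordinate is 1/5.

(1/5, 3/5, 1/5)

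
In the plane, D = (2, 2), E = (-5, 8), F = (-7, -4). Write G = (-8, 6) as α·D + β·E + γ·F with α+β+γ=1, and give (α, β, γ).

Signed area of the reference triangle: [DEF] = ½·(2·(8−(-4)) + (-5)·(-4−2) + (-7)·(2−8)) = ½·(24 + 30 + 42) = 48.
[GEF] = ½·((-8)·(8−(-4)) + (-5)·(-4−6) + (-7)·(6−8)) = ½·(-96 + 50 + 14) = -16, so the D-coordinate is (-16)/48 = -1/3.
[DGF] = ½·(2·(6−(-4)) + (-8)·(-4−2) + (-7)·(2−6)) = ½·(20 + 48 + 28) = 48, so the E-coordinate is 1.
[DEG] = ½·(2·(8−6) + (-5)·(6−2) + (-8)·(2−8)) = ½·(4 − 20 + 48) = 16, so the F-coordinate is 1/3.

(-1/3, 1, 1/3)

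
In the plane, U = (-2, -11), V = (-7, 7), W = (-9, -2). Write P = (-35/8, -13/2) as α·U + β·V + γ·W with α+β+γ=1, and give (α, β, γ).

(5/8, 1/8, 1/4)

Signed area of the reference triangle: [UVW] = ½·((-2)·(7−(-2)) + (-7)·(-2−(-11)) + (-9)·(-11−7)) = ½·(-18 − 63 + 162) = 81/2.
[PVW] = ½·((-35/8)·(7−(-2)) + (-7)·(-2−(-13/2)) + (-9)·(-13/2−7)) = ½·(-315/8 − 63/2 + 243/2) = 405/16, so the U-coordinate is (405/16)/(81/2) = 5/8.
[UPW] = ½·((-2)·(-13/2−(-2)) + (-35/8)·(-2−(-11)) + (-9)·(-11−(-13/2))) = ½·(9 − 315/8 + 81/2) = 81/16, so the V-coordinate is 1/8.
[UVP] = ½·((-2)·(7−(-13/2)) + (-7)·(-13/2−(-11)) + (-35/8)·(-11−7)) = ½·(-27 − 63/2 + 315/4) = 81/8, so the W-coordinate is 1/4.
Check: 5/8 + 1/8 + 1/4 = 1.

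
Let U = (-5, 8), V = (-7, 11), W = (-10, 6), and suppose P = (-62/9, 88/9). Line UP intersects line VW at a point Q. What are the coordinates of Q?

(-52/7, 72/7)

Barycentric coordinates of P with respect to UVW: (2/9, 2/3, 1/9).
On side VW the U-coordinate is zero; dropping P's U-weight 2/9 and renormalizing the remaining 2/3 : 1/9 gives weights 6/7, 1/7 on V, W.
Q = (6/7)·(-7, 11) + (1/7)·(-10, 6) = (-52/7, 72/7).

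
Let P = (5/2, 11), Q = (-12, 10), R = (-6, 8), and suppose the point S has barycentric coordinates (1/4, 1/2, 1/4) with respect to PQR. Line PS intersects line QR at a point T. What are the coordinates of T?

Line PS meets QR where the P-coordinate vanishes; zeroing S's P-weight and renormalizing leaves Q, R-weights 1/2 : 1/4 → (2/3, 1/3).
So T = (2/3)·Q + (1/3)·R = (-10, 28/3).

(-10, 28/3)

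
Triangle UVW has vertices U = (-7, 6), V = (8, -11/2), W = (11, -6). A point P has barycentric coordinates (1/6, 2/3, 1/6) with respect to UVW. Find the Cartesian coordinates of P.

P = (1/6)·U + (2/3)·V + (1/6)·W.
x-coordinate: (1/6)·(-7) + (2/3)·8 + (1/6)·11 = 6.
y-coordinate: (1/6)·6 + (2/3)·(-11/2) + (1/6)·(-6) = -11/3.

(6, -11/3)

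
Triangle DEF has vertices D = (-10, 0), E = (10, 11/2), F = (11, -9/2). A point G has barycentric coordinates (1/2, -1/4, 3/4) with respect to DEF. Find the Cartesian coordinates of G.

(3/4, -19/4)

G = (1/2)·D + (-1/4)·E + (3/4)·F.
x-coordinate: (1/2)·(-10) + (-1/4)·10 + (3/4)·11 = 3/4.
y-coordinate: (1/2)·0 + (-1/4)·(11/2) + (3/4)·(-9/2) = -19/4.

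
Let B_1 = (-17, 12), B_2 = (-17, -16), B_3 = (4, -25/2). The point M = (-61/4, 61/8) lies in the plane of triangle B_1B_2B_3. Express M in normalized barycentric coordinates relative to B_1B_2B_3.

(5/6, 1/12, 1/12)

Signed area of the reference triangle: [B_1B_2B_3] = ½·((-17)·(-16−(-25/2)) + (-17)·(-25/2−12) + 4·(12−(-16))) = ½·(119/2 + 833/2 + 112) = 294.
[MB_2B_3] = ½·((-61/4)·(-16−(-25/2)) + (-17)·(-25/2−(61/8)) + 4·(61/8−(-16))) = ½·(427/8 + 2737/8 + 189/2) = 245, so the B_1-coordinate is 245/294 = 5/6.
[B_1MB_3] = ½·((-17)·(61/8−(-25/2)) + (-61/4)·(-25/2−12) + 4·(12−(61/8))) = ½·(-2737/8 + 2989/8 + 35/2) = 49/2, so the B_2-coordinate is 1/12.
[B_1B_2M] = ½·((-17)·(-16−(61/8)) + (-17)·(61/8−12) + (-61/4)·(12−(-16))) = ½·(3213/8 + 595/8 − 427) = 49/2, so the B_3-coordinate is 1/12.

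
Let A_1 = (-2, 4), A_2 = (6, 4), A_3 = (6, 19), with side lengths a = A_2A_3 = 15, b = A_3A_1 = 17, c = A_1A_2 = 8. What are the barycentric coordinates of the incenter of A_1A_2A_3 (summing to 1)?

(3/8, 17/40, 1/5)

The incenter has barycentric coordinates proportional to the opposite side lengths: (15 : 17 : 8).
Normalizing by 15+17+8 = 40 gives (3/8, 17/40, 1/5).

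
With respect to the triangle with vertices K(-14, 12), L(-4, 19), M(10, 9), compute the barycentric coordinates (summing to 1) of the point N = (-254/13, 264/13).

(9/13, 12/13, -8/13)

Signed area of the reference triangle: [KLM] = ½·((-14)·(19−9) + (-4)·(9−12) + 10·(12−19)) = ½·(-140 + 12 − 70) = -99.
[NLM] = ½·((-254/13)·(19−9) + (-4)·(9−(264/13)) + 10·(264/13−19)) = ½·(-2540/13 + 588/13 + 170/13) = -891/13, so the K-coordinate is (-891/13)/(-99) = 9/13.
[KNM] = ½·((-14)·(264/13−9) + (-254/13)·(9−12) + 10·(12−(264/13))) = ½·(-2058/13 + 762/13 − 1080/13) = -1188/13, so the L-coordinate is 12/13.
[KLN] = ½·((-14)·(19−(264/13)) + (-4)·(264/13−12) + (-254/13)·(12−19)) = ½·(238/13 − 432/13 + 1778/13) = 792/13, so the M-coordinate is -8/13.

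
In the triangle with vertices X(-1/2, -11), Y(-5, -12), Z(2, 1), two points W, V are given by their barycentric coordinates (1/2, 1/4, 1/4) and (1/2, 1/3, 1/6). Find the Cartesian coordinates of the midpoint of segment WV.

Barycentric coordinates of the midpoint are the average: (1/2, 7/24, 5/24).
Converting: (1/2)·X + (7/24)·Y + (5/24)·Z = (-31/24, -211/24).

(-31/24, -211/24)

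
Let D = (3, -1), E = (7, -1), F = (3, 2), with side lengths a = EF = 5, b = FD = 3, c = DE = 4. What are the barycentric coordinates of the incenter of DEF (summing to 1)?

The incenter has barycentric coordinates proportional to the opposite side lengths: (5 : 3 : 4).
Normalizing by 5+3+4 = 12 gives (5/12, 1/4, 1/3).

(5/12, 1/4, 1/3)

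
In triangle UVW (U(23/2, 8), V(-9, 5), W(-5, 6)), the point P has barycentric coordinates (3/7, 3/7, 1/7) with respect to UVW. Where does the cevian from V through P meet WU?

(59/8, 15/2)

Line VP meets WU where the V-coordinate vanishes; zeroing P's V-weight and renormalizing leaves W, U-weights 1/7 : 3/7 → (1/4, 3/4).
So Q = (1/4)·W + (3/4)·U = (59/8, 15/2).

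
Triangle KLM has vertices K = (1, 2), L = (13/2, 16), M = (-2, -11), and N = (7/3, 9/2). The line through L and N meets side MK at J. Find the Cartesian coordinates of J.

Barycentric coordinates of N with respect to KLM: (1/2, 1/3, 1/6).
On side MK the L-coordinate is zero; dropping N's L-weight 1/3 and renormalizing the remaining 1/6 : 1/2 gives weights 1/4, 3/4 on M, K.
J = (1/4)·(-2, -11) + (3/4)·(1, 2) = (1/4, -5/4).

(1/4, -5/4)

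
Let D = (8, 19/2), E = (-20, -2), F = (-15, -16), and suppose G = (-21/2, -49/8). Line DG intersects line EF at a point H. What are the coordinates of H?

Barycentric coordinates of G with respect to DEF: (1/4, 1/4, 1/2).
On side EF the D-coordinate is zero; dropping G's D-weight 1/4 and renormalizing the remaining 1/4 : 1/2 gives weights 1/3, 2/3 on E, F.
H = (1/3)·(-20, -2) + (2/3)·(-15, -16) = (-50/3, -34/3).

(-50/3, -34/3)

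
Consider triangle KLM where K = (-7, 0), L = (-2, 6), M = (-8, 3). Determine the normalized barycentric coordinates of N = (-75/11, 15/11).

(7/11, 1/11, 3/11)

Signed area of the reference triangle: [KLM] = ½·((-7)·(6−3) + (-2)·(3−0) + (-8)·(0−6)) = ½·(-21 − 6 + 48) = 21/2.
[NLM] = ½·((-75/11)·(6−3) + (-2)·(3−(15/11)) + (-8)·(15/11−6)) = ½·(-225/11 − 36/11 + 408/11) = 147/22, so the K-coordinate is (147/22)/(21/2) = 7/11.
[KNM] = ½·((-7)·(15/11−3) + (-75/11)·(3−0) + (-8)·(0−(15/11))) = ½·(126/11 − 225/11 + 120/11) = 21/22, so the L-coordinate is 1/11.
[KLN] = ½·((-7)·(6−(15/11)) + (-2)·(15/11−0) + (-75/11)·(0−6)) = ½·(-357/11 − 30/11 + 450/11) = 63/22, so the M-coordinate is 3/11.
Check: 7/11 + 1/11 + 3/11 = 1.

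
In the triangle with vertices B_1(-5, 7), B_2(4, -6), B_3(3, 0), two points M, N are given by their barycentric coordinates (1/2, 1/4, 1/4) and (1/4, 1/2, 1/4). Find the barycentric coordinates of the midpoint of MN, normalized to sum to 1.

(3/8, 3/8, 1/4)

Since both coordinate triples sum to 1, the midpoint's barycentrics are the componentwise average.
(1/2+1/4)/2 = 3/8; similarly 3/8 and 1/4.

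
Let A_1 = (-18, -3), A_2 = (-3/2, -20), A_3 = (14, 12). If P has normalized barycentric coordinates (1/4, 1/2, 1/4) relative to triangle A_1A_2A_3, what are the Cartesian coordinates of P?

P = (1/4)·A_1 + (1/2)·A_2 + (1/4)·A_3.
x-coordinate: (1/4)·(-18) + (1/2)·(-3/2) + (1/4)·14 = -7/4.
y-coordinate: (1/4)·(-3) + (1/2)·(-20) + (1/4)·12 = -31/4.

(-7/4, -31/4)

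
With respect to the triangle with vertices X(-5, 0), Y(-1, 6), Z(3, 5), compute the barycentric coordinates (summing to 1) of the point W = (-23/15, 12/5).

(8/15, 1/15, 2/5)

Signed area of the reference triangle: [XYZ] = ½·((-5)·(6−5) + (-1)·(5−0) + 3·(0−6)) = ½·(-5 − 5 − 18) = -14.
[WYZ] = ½·((-23/15)·(6−5) + (-1)·(5−(12/5)) + 3·(12/5−6)) = ½·(-23/15 − 13/5 − 54/5) = -112/15, so the X-coordinate is (-112/15)/(-14) = 8/15.
[XWZ] = ½·((-5)·(12/5−5) + (-23/15)·(5−0) + 3·(0−(12/5))) = ½·(13 − 23/3 − 36/5) = -14/15, so the Y-coordinate is 1/15.
[XYW] = ½·((-5)·(6−(12/5)) + (-1)·(12/5−0) + (-23/15)·(0−6)) = ½·(-18 − 12/5 + 46/5) = -28/5, so the Z-coordinate is 2/5.
Check: 8/15 + 1/15 + 2/5 = 1.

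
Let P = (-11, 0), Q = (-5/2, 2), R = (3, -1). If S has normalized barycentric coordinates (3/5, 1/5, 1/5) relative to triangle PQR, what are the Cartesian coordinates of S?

S = (3/5)·P + (1/5)·Q + (1/5)·R.
x-coordinate: (3/5)·(-11) + (1/5)·(-5/2) + (1/5)·3 = -13/2.
y-coordinate: (3/5)·0 + (1/5)·2 + (1/5)·(-1) = 1/5.

(-13/2, 1/5)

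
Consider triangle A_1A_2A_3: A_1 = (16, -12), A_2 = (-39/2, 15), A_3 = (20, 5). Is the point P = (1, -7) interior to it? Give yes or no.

Barycentric coordinates of P: (1328/1423, 550/1423, -455/1423).
The three coordinates are positive, positive, negative; a point is interior exactly when all three are positive.

no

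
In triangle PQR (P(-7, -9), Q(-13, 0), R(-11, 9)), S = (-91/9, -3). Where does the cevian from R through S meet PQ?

(-10, -9/2)

Barycentric coordinates of S with respect to PQR: (4/9, 4/9, 1/9).
On side PQ the R-coordinate is zero; dropping S's R-weight 1/9 and renormalizing the remaining 4/9 : 4/9 gives weights 1/2, 1/2 on P, Q.
T = (1/2)·(-7, -9) + (1/2)·(-13, 0) = (-10, -9/2).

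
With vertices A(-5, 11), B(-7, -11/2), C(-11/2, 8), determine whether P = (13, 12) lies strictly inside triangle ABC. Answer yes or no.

no

Barycentric coordinates of P: (325/3, 214/9, -1180/9).
The three coordinates are positive, positive, negative; a point is interior exactly when all three are positive.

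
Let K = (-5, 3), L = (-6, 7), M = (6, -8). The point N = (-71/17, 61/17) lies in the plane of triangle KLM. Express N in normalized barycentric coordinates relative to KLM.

(7/17, 8/17, 2/17)

Signed area of the reference triangle: [KLM] = ½·((-5)·(7−(-8)) + (-6)·(-8−3) + 6·(3−7)) = ½·(-75 + 66 − 24) = -33/2.
[NLM] = ½·((-71/17)·(7−(-8)) + (-6)·(-8−(61/17)) + 6·(61/17−7)) = ½·(-1065/17 + 1182/17 − 348/17) = -231/34, so the K-coordinate is (-231/34)/(-33/2) = 7/17.
[KNM] = ½·((-5)·(61/17−(-8)) + (-71/17)·(-8−3) + 6·(3−(61/17))) = ½·(-985/17 + 781/17 − 60/17) = -132/17, so the L-coordinate is 8/17.
[KLN] = ½·((-5)·(7−(61/17)) + (-6)·(61/17−3) + (-71/17)·(3−7)) = ½·(-290/17 − 60/17 + 284/17) = -33/17, so the M-coordinate is 2/17.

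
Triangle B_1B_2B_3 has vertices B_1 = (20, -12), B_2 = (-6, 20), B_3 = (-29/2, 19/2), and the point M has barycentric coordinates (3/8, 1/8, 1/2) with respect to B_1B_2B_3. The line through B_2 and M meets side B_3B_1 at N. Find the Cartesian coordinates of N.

Line B_2M meets B_3B_1 where the B_2-coordinate vanishes; zeroing M's B_2-weight and renormalizing leaves B_3, B_1-weights 1/2 : 3/8 → (4/7, 3/7).
So N = (4/7)·B_3 + (3/7)·B_1 = (2/7, 2/7).

(2/7, 2/7)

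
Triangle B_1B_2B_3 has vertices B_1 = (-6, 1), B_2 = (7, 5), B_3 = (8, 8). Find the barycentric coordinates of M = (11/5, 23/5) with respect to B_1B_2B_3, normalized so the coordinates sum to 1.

(2/5, 1/5, 2/5)

Signed area of the reference triangle: [B_1B_2B_3] = ½·((-6)·(5−8) + 7·(8−1) + 8·(1−5)) = ½·(18 + 49 − 32) = 35/2.
[MB_2B_3] = ½·((11/5)·(5−8) + 7·(8−(23/5)) + 8·(23/5−5)) = ½·(-33/5 + 119/5 − 16/5) = 7, so the B_1-coordinate is 7/(35/2) = 2/5.
[B_1MB_3] = ½·((-6)·(23/5−8) + (11/5)·(8−1) + 8·(1−(23/5))) = ½·(102/5 + 77/5 − 144/5) = 7/2, so the B_2-coordinate is 1/5.
[B_1B_2M] = ½·((-6)·(5−(23/5)) + 7·(23/5−1) + (11/5)·(1−5)) = ½·(-12/5 + 126/5 − 44/5) = 7, so the B_3-coordinate is 2/5.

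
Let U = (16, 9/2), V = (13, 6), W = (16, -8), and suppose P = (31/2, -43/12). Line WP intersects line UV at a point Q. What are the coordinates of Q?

(29/2, 21/4)

Barycentric coordinates of P with respect to UVW: (1/6, 1/6, 2/3).
On side UV the W-coordinate is zero; dropping P's W-weight 2/3 and renormalizing the remaining 1/6 : 1/6 gives weights 1/2, 1/2 on U, V.
Q = (1/2)·(16, 9/2) + (1/2)·(13, 6) = (29/2, 21/4).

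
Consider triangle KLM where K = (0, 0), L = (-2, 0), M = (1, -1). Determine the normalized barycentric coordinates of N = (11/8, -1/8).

Signed area of the reference triangle: [KLM] = ½·(0·(0−(-1)) + (-2)·(-1−0) + 1·(0−0)) = ½·(0 + 2 + 0) = 1.
[NLM] = ½·((11/8)·(0−(-1)) + (-2)·(-1−(-1/8)) + 1·(-1/8−0)) = ½·(11/8 + 7/4 − 1/8) = 3/2, so the K-coordinate is (3/2)/1 = 3/2.
[KNM] = ½·(0·(-1/8−(-1)) + (11/8)·(-1−0) + 1·(0−(-1/8))) = ½·(0 − 11/8 + 1/8) = -5/8, so the L-coordinate is -5/8.
[KLN] = ½·(0·(0−(-1/8)) + (-2)·(-1/8−0) + (11/8)·(0−0)) = ½·(0 + 1/4 + 0) = 1/8, so the M-coordinate is 1/8.
Check: 3/2 − 5/8 + 1/8 = 1.

(3/2, -5/8, 1/8)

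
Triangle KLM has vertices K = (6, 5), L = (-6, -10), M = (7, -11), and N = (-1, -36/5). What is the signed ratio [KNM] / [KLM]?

3/5

[KLM] = ½·(6·(-10−(-11)) + (-6)·(-11−5) + 7·(5−(-10))) = ½·(6 + 96 + 105) = 207/2.
[KNM] = ½·(6·(-36/5−(-11)) + (-1)·(-11−5) + 7·(5−(-36/5))) = ½·(114/5 + 16 + 427/5) = 621/10, so the ratio is (621/10)/(207/2) = 3/5.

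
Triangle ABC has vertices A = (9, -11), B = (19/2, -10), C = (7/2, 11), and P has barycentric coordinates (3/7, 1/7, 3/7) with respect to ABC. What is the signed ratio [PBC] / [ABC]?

The signed ratio [PBC]/[ABC] equals the barycentric coordinate of P at vertex A, which is 3/7.

3/7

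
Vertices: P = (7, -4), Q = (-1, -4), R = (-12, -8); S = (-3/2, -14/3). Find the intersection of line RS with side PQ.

Barycentric coordinates of S with respect to PQR: (1/6, 2/3, 1/6).
On side PQ the R-coordinate is zero; dropping S's R-weight 1/6 and renormalizing the remaining 1/6 : 2/3 gives weights 1/5, 4/5 on P, Q.
T = (1/5)·(7, -4) + (4/5)·(-1, -4) = (3/5, -4).

(3/5, -4)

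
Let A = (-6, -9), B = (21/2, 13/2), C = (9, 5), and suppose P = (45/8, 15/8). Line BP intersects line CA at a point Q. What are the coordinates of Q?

Barycentric coordinates of P with respect to ABC: (1/4, 1/4, 1/2).
On side CA the B-coordinate is zero; dropping P's B-weight 1/4 and renormalizing the remaining 1/2 : 1/4 gives weights 2/3, 1/3 on C, A.
Q = (2/3)·(9, 5) + (1/3)·(-6, -9) = (4, 1/3).

(4, 1/3)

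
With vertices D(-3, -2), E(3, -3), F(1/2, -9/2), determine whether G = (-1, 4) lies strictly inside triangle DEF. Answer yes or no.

Barycentric coordinates of G: (47/23, 52/23, -76/23).
The three coordinates are positive, positive, negative; a point is interior exactly when all three are positive.

no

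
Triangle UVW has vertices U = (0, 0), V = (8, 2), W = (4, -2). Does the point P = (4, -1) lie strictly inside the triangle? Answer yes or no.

Barycentric coordinates of P: (1/6, 1/6, 2/3).
The three coordinates are positive, positive, positive; a point is interior exactly when all three are positive.

yes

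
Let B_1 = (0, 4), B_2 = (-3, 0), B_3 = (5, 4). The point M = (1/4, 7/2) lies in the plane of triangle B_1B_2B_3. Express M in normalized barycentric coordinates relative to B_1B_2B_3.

(3/4, 1/8, 1/8)

Signed area of the reference triangle: [B_1B_2B_3] = ½·(0·(0−4) + (-3)·(4−4) + 5·(4−0)) = ½·(0 + 0 + 20) = 10.
[MB_2B_3] = ½·((1/4)·(0−4) + (-3)·(4−(7/2)) + 5·(7/2−0)) = ½·(-1 − 3/2 + 35/2) = 15/2, so the B_1-coordinate is (15/2)/10 = 3/4.
[B_1MB_3] = ½·(0·(7/2−4) + (1/4)·(4−4) + 5·(4−(7/2))) = ½·(0 + 0 + 5/2) = 5/4, so the B_2-coordinate is 1/8.
[B_1B_2M] = ½·(0·(0−(7/2)) + (-3)·(7/2−4) + (1/4)·(4−0)) = ½·(0 + 3/2 + 1) = 5/4, so the B_3-coordinate is 1/8.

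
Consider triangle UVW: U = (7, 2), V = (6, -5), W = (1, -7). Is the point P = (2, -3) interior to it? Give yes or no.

no

Barycentric coordinates of P: (6/11, -5/11, 10/11).
The three coordinates are positive, negative, positive; a point is interior exactly when all three are positive.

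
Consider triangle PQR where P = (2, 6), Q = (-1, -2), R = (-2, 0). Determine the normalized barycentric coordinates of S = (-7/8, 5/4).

(1/4, 1/8, 5/8)

Signed area of the reference triangle: [PQR] = ½·(2·(-2−0) + (-1)·(0−6) + (-2)·(6−(-2))) = ½·(-4 + 6 − 16) = -7.
[SQR] = ½·((-7/8)·(-2−0) + (-1)·(0−(5/4)) + (-2)·(5/4−(-2))) = ½·(7/4 + 5/4 − 13/2) = -7/4, so the P-coordinate is (-7/4)/(-7) = 1/4.
[PSR] = ½·(2·(5/4−0) + (-7/8)·(0−6) + (-2)·(6−(5/4))) = ½·(5/2 + 21/4 − 19/2) = -7/8, so the Q-coordinate is 1/8.
[PQS] = ½·(2·(-2−(5/4)) + (-1)·(5/4−6) + (-7/8)·(6−(-2))) = ½·(-13/2 + 19/4 − 7) = -35/8, so the R-coordinate is 5/8.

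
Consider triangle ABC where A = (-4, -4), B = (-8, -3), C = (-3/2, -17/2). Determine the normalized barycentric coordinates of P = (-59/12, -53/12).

(1/2, 1/3, 1/6)

Signed area of the reference triangle: [ABC] = ½·((-4)·(-3−(-17/2)) + (-8)·(-17/2−(-4)) + (-3/2)·(-4−(-3))) = ½·(-22 + 36 + 3/2) = 31/4.
[PBC] = ½·((-59/12)·(-3−(-17/2)) + (-8)·(-17/2−(-53/12)) + (-3/2)·(-53/12−(-3))) = ½·(-649/24 + 98/3 + 17/8) = 31/8, so the A-coordinate is (31/8)/(31/4) = 1/2.
[APC] = ½·((-4)·(-53/12−(-17/2)) + (-59/12)·(-17/2−(-4)) + (-3/2)·(-4−(-53/12))) = ½·(-49/3 + 177/8 − 5/8) = 31/12, so the B-coordinate is 1/3.
[ABP] = ½·((-4)·(-3−(-53/12)) + (-8)·(-53/12−(-4)) + (-59/12)·(-4−(-3))) = ½·(-17/3 + 10/3 + 59/12) = 31/24, so the C-coordinate is 1/6.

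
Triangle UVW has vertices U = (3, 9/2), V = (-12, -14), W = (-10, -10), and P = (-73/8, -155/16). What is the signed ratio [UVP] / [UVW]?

1/2

[UVW] = ½·(3·(-14−(-10)) + (-12)·(-10−(9/2)) + (-10)·(9/2−(-14))) = ½·(-12 + 174 − 185) = -23/2.
[UVP] = ½·(3·(-14−(-155/16)) + (-12)·(-155/16−(9/2)) + (-73/8)·(9/2−(-14))) = ½·(-207/16 + 681/4 − 2701/16) = -23/4, so the ratio is (-23/4)/(-23/2) = 1/2.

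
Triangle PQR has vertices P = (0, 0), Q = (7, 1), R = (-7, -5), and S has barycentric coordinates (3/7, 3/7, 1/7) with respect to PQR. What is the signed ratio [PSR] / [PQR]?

3/7

The signed ratio [PSR]/[PQR] equals the barycentric coordinate of S at vertex Q, which is 3/7.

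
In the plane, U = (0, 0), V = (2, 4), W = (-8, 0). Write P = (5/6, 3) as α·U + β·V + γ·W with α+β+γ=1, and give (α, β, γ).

(1/6, 3/4, 1/12)

Signed area of the reference triangle: [UVW] = ½·(0·(4−0) + 2·(0−0) + (-8)·(0−4)) = ½·(0 + 0 + 32) = 16.
[PVW] = ½·((5/6)·(4−0) + 2·(0−3) + (-8)·(3−4)) = ½·(10/3 − 6 + 8) = 8/3, so the U-coordinate is (8/3)/16 = 1/6.
[UPW] = ½·(0·(3−0) + (5/6)·(0−0) + (-8)·(0−3)) = ½·(0 + 0 + 24) = 12, so the V-coordinate is 3/4.
[UVP] = ½·(0·(4−3) + 2·(3−0) + (5/6)·(0−4)) = ½·(0 + 6 − 10/3) = 4/3, so the W-coordinate is 1/12.
Check: 1/6 + 3/4 + 1/12 = 1.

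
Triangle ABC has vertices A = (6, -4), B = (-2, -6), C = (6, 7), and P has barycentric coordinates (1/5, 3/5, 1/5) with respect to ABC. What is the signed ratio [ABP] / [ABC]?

The signed ratio [ABP]/[ABC] equals the barycentric coordinate of P at vertex C, which is 1/5.

1/5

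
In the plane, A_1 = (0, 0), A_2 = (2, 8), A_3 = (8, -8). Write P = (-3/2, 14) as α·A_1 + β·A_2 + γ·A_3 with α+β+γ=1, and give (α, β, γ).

(1/4, 5/4, -1/2)

Signed area of the reference triangle: [A_1A_2A_3] = ½·(0·(8−(-8)) + 2·(-8−0) + 8·(0−8)) = ½·(0 − 16 − 64) = -40.
[PA_2A_3] = ½·((-3/2)·(8−(-8)) + 2·(-8−14) + 8·(14−8)) = ½·(-24 − 44 + 48) = -10, so the A_1-coordinate is (-10)/(-40) = 1/4.
[A_1PA_3] = ½·(0·(14−(-8)) + (-3/2)·(-8−0) + 8·(0−14)) = ½·(0 + 12 − 112) = -50, so the A_2-coordinate is 5/4.
[A_1A_2P] = ½·(0·(8−14) + 2·(14−0) + (-3/2)·(0−8)) = ½·(0 + 28 + 12) = 20, so the A_3-coordinate is -1/2.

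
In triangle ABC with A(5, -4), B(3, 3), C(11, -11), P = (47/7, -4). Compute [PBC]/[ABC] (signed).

1/7

[ABC] = ½·(5·(3−(-11)) + 3·(-11−(-4)) + 11·(-4−3)) = ½·(70 − 21 − 77) = -14.
[PBC] = ½·((47/7)·(3−(-11)) + 3·(-11−(-4)) + 11·(-4−3)) = ½·(94 − 21 − 77) = -2, so the ratio is (-2)/(-14) = 1/7.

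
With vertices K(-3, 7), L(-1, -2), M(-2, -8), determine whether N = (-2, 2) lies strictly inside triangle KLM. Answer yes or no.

Barycentric coordinates of N: (10/21, 10/21, 1/21).
The three coordinates are positive, positive, positive; a point is interior exactly when all three are positive.

yes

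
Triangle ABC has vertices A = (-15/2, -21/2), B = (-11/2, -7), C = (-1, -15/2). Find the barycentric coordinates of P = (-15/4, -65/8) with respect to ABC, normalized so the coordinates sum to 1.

(1/4, 1/4, 1/2)

Signed area of the reference triangle: [ABC] = ½·((-15/2)·(-7−(-15/2)) + (-11/2)·(-15/2−(-21/2)) + (-1)·(-21/2−(-7))) = ½·(-15/4 − 33/2 + 7/2) = -67/8.
[PBC] = ½·((-15/4)·(-7−(-15/2)) + (-11/2)·(-15/2−(-65/8)) + (-1)·(-65/8−(-7))) = ½·(-15/8 − 55/16 + 9/8) = -67/32, so the A-coordinate is (-67/32)/(-67/8) = 1/4.
[APC] = ½·((-15/2)·(-65/8−(-15/2)) + (-15/4)·(-15/2−(-21/2)) + (-1)·(-21/2−(-65/8))) = ½·(75/16 − 45/4 + 19/8) = -67/32, so the B-coordinate is 1/4.
[ABP] = ½·((-15/2)·(-7−(-65/8)) + (-11/2)·(-65/8−(-21/2)) + (-15/4)·(-21/2−(-7))) = ½·(-135/16 − 209/16 + 105/8) = -67/16, so the C-coordinate is 1/2.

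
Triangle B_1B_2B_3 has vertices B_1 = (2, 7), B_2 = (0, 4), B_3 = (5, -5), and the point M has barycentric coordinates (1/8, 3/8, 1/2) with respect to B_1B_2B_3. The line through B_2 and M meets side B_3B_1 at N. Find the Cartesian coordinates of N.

(22/5, -13/5)

Line B_2M meets B_3B_1 where the B_2-coordinate vanishes; zeroing M's B_2-weight and renormalizing leaves B_3, B_1-weights 1/2 : 1/8 → (4/5, 1/5).
So N = (4/5)·B_3 + (1/5)·B_1 = (22/5, -13/5).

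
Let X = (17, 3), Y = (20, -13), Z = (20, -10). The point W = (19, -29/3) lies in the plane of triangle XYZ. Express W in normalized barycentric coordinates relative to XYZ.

(1/3, 4/3, -2/3)

Signed area of the reference triangle: [XYZ] = ½·(17·(-13−(-10)) + 20·(-10−3) + 20·(3−(-13))) = ½·(-51 − 260 + 320) = 9/2.
[WYZ] = ½·(19·(-13−(-10)) + 20·(-10−(-29/3)) + 20·(-29/3−(-13))) = ½·(-57 − 20/3 + 200/3) = 3/2, so the X-coordinate is (3/2)/(9/2) = 1/3.
[XWZ] = ½·(17·(-29/3−(-10)) + 19·(-10−3) + 20·(3−(-29/3))) = ½·(17/3 − 247 + 760/3) = 6, so the Y-coordinate is 4/3.
[XYW] = ½·(17·(-13−(-29/3)) + 20·(-29/3−3) + 19·(3−(-13))) = ½·(-170/3 − 760/3 + 304) = -3, so the Z-coordinate is -2/3.
Check: 1/3 + 4/3 − 2/3 = 1.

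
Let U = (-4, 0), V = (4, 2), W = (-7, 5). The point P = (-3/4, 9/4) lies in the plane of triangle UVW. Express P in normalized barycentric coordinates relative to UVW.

(1/4, 1/2, 1/4)

Signed area of the reference triangle: [UVW] = ½·((-4)·(2−5) + 4·(5−0) + (-7)·(0−2)) = ½·(12 + 20 + 14) = 23.
[PVW] = ½·((-3/4)·(2−5) + 4·(5−(9/4)) + (-7)·(9/4−2)) = ½·(9/4 + 11 − 7/4) = 23/4, so the U-coordinate is (23/4)/23 = 1/4.
[UPW] = ½·((-4)·(9/4−5) + (-3/4)·(5−0) + (-7)·(0−(9/4))) = ½·(11 − 15/4 + 63/4) = 23/2, so the V-coordinate is 1/2.
[UVP] = ½·((-4)·(2−(9/4)) + 4·(9/4−0) + (-3/4)·(0−2)) = ½·(1 + 9 + 3/2) = 23/4, so the W-coordinate is 1/4.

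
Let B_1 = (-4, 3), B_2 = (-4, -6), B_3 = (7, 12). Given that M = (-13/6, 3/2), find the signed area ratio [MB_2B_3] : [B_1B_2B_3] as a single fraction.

[B_1B_2B_3] = ½·((-4)·(-6−12) + (-4)·(12−3) + 7·(3−(-6))) = ½·(72 − 36 + 63) = 99/2.
[MB_2B_3] = ½·((-13/6)·(-6−12) + (-4)·(12−(3/2)) + 7·(3/2−(-6))) = ½·(39 − 42 + 105/2) = 99/4, so the ratio is (99/4)/(99/2) = 1/2.

1/2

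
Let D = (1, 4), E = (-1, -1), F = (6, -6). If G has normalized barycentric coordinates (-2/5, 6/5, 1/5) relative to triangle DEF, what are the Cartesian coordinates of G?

G = (-2/5)·D + (6/5)·E + (1/5)·F.
x-coordinate: (-2/5)·1 + (6/5)·(-1) + (1/5)·6 = -2/5.
y-coordinate: (-2/5)·4 + (6/5)·(-1) + (1/5)·(-6) = -4.

(-2/5, -4)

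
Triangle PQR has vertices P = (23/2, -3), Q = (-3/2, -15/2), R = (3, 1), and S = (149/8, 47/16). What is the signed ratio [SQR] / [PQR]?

11/8

[PQR] = ½·((23/2)·(-15/2−1) + (-3/2)·(1−(-3)) + 3·(-3−(-15/2))) = ½·(-391/4 − 6 + 27/2) = -361/8.
[SQR] = ½·((149/8)·(-15/2−1) + (-3/2)·(1−(47/16)) + 3·(47/16−(-15/2))) = ½·(-2533/16 + 93/32 + 501/16) = -3971/64, so the ratio is (-3971/64)/(-361/8) = 11/8.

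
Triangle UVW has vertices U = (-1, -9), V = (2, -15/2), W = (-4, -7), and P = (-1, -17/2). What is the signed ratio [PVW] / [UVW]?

5/7

[UVW] = ½·((-1)·(-15/2−(-7)) + 2·(-7−(-9)) + (-4)·(-9−(-15/2))) = ½·(1/2 + 4 + 6) = 21/4.
[PVW] = ½·((-1)·(-15/2−(-7)) + 2·(-7−(-17/2)) + (-4)·(-17/2−(-15/2))) = ½·(1/2 + 3 + 4) = 15/4, so the ratio is (15/4)/(21/4) = 5/7.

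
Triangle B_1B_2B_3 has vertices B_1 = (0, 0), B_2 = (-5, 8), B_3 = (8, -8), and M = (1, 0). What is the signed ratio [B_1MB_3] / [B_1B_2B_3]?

1/3

[B_1B_2B_3] = ½·(0·(8−(-8)) + (-5)·(-8−0) + 8·(0−8)) = ½·(0 + 40 − 64) = -12.
[B_1MB_3] = ½·(0·(0−(-8)) + 1·(-8−0) + 8·(0−0)) = ½·(0 − 8 + 0) = -4, so the ratio is (-4)/(-12) = 1/3.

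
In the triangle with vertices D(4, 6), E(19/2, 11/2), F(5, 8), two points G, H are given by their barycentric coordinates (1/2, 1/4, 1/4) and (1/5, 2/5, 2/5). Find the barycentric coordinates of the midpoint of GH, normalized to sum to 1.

(7/20, 13/40, 13/40)

Since both coordinate triples sum to 1, the midpoint's barycentrics are the componentwise average.
(1/2+1/5)/2 = 7/20; similarly 13/40 and 13/40.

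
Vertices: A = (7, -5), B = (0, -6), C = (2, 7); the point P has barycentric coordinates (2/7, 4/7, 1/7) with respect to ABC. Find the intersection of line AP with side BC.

Line AP meets BC where the A-coordinate vanishes; zeroing P's A-weight and renormalizing leaves B, C-weights 4/7 : 1/7 → (4/5, 1/5).
So Q = (4/5)·B + (1/5)·C = (2/5, -17/5).

(2/5, -17/5)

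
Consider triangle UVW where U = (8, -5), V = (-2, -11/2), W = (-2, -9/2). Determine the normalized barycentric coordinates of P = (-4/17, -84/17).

(3/17, 6/17, 8/17)

Signed area of the reference triangle: [UVW] = ½·(8·(-11/2−(-9/2)) + (-2)·(-9/2−(-5)) + (-2)·(-5−(-11/2))) = ½·(-8 − 1 − 1) = -5.
[PVW] = ½·((-4/17)·(-11/2−(-9/2)) + (-2)·(-9/2−(-84/17)) + (-2)·(-84/17−(-11/2))) = ½·(4/17 − 15/17 − 19/17) = -15/17, so the U-coordinate is (-15/17)/(-5) = 3/17.
[UPW] = ½·(8·(-84/17−(-9/2)) + (-4/17)·(-9/2−(-5)) + (-2)·(-5−(-84/17))) = ½·(-60/17 − 2/17 + 2/17) = -30/17, so the V-coordinate is 6/17.
[UVP] = ½·(8·(-11/2−(-84/17)) + (-2)·(-84/17−(-5)) + (-4/17)·(-5−(-11/2))) = ½·(-76/17 − 2/17 − 2/17) = -40/17, so the W-coordinate is 8/17.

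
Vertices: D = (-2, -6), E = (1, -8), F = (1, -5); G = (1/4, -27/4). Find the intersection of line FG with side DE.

(0, -22/3)

Barycentric coordinates of G with respect to DEF: (1/4, 1/2, 1/4).
On side DE the F-coordinate is zero; dropping G's F-weight 1/4 and renormalizing the remaining 1/4 : 1/2 gives weights 1/3, 2/3 on D, E.
H = (1/3)·(-2, -6) + (2/3)·(1, -8) = (0, -22/3).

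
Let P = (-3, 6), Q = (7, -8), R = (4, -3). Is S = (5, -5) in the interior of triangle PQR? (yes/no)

yes

Barycentric coordinates of S: (1/8, 5/8, 1/4).
The three coordinates are positive, positive, positive; a point is interior exactly when all three are positive.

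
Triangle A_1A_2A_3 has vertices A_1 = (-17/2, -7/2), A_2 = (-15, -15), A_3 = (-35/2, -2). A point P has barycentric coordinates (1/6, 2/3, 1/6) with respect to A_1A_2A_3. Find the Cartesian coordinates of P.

P = (1/6)·A_1 + (2/3)·A_2 + (1/6)·A_3.
x-coordinate: (1/6)·(-17/2) + (2/3)·(-15) + (1/6)·(-35/2) = -43/3.
y-coordinate: (1/6)·(-7/2) + (2/3)·(-15) + (1/6)·(-2) = -131/12.

(-43/3, -131/12)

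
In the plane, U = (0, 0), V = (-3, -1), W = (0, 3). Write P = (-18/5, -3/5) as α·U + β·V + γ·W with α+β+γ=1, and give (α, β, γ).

(-2/5, 6/5, 1/5)

Signed area of the reference triangle: [UVW] = ½·(0·(-1−3) + (-3)·(3−0) + 0·(0−(-1))) = ½·(0 − 9 + 0) = -9/2.
[PVW] = ½·((-18/5)·(-1−3) + (-3)·(3−(-3/5)) + 0·(-3/5−(-1))) = ½·(72/5 − 54/5 + 0) = 9/5, so the U-coordinate is (9/5)/(-9/2) = -2/5.
[UPW] = ½·(0·(-3/5−3) + (-18/5)·(3−0) + 0·(0−(-3/5))) = ½·(0 − 54/5 + 0) = -27/5, so the V-coordinate is 6/5.
[UVP] = ½·(0·(-1−(-3/5)) + (-3)·(-3/5−0) + (-18/5)·(0−(-1))) = ½·(0 + 9/5 − 18/5) = -9/10, so the W-coordinate is 1/5.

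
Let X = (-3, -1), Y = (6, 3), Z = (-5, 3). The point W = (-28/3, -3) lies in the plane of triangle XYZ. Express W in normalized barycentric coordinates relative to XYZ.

Signed area of the reference triangle: [XYZ] = ½·((-3)·(3−3) + 6·(3−(-1)) + (-5)·(-1−3)) = ½·(0 + 24 + 20) = 22.
[WYZ] = ½·((-28/3)·(3−3) + 6·(3−(-3)) + (-5)·(-3−3)) = ½·(0 + 36 + 30) = 33, so the X-coordinate is 33/22 = 3/2.
[XWZ] = ½·((-3)·(-3−3) + (-28/3)·(3−(-1)) + (-5)·(-1−(-3))) = ½·(18 − 112/3 − 10) = -44/3, so the Y-coordinate is -2/3.
[XYW] = ½·((-3)·(3−(-3)) + 6·(-3−(-1)) + (-28/3)·(-1−3)) = ½·(-18 − 12 + 112/3) = 11/3, so the Z-coordinate is 1/6.
Check: 3/2 − 2/3 + 1/6 = 1.

(3/2, -2/3, 1/6)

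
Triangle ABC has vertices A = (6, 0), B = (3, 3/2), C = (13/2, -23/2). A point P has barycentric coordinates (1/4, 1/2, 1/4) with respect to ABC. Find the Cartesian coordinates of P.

(37/8, -17/8)

P = (1/4)·A + (1/2)·B + (1/4)·C.
x-coordinate: (1/4)·6 + (1/2)·3 + (1/4)·(13/2) = 37/8.
y-coordinate: (1/4)·0 + (1/2)·(3/2) + (1/4)·(-23/2) = -17/8.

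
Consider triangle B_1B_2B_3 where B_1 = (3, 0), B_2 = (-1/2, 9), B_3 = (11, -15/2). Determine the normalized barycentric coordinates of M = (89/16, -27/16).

Signed area of the reference triangle: [B_1B_2B_3] = ½·(3·(9−(-15/2)) + (-1/2)·(-15/2−0) + 11·(0−9)) = ½·(99/2 + 15/4 − 99) = -183/8.
[MB_2B_3] = ½·((89/16)·(9−(-15/2)) + (-1/2)·(-15/2−(-27/16)) + 11·(-27/16−9)) = ½·(2937/32 + 93/32 − 1881/16) = -183/16, so the B_1-coordinate is (-183/16)/(-183/8) = 1/2.
[B_1MB_3] = ½·(3·(-27/16−(-15/2)) + (89/16)·(-15/2−0) + 11·(0−(-27/16))) = ½·(279/16 − 1335/32 + 297/16) = -183/64, so the B_2-coordinate is 1/8.
[B_1B_2M] = ½·(3·(9−(-27/16)) + (-1/2)·(-27/16−0) + (89/16)·(0−9)) = ½·(513/16 + 27/32 − 801/16) = -549/64, so the B_3-coordinate is 3/8.

(1/2, 1/8, 3/8)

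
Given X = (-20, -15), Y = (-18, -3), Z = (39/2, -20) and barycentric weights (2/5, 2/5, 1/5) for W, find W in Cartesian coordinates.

(-113/10, -56/5)

W = (2/5)·X + (2/5)·Y + (1/5)·Z.
x-coordinate: (2/5)·(-20) + (2/5)·(-18) + (1/5)·(39/2) = -113/10.
y-coordinate: (2/5)·(-15) + (2/5)·(-3) + (1/5)·(-20) = -56/5.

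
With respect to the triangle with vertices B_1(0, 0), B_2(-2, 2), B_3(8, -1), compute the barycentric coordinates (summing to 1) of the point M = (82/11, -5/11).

(-3/11, 3/11, 1)

Signed area of the reference triangle: [B_1B_2B_3] = ½·(0·(2−(-1)) + (-2)·(-1−0) + 8·(0−2)) = ½·(0 + 2 − 16) = -7.
[MB_2B_3] = ½·((82/11)·(2−(-1)) + (-2)·(-1−(-5/11)) + 8·(-5/11−2)) = ½·(246/11 + 12/11 − 216/11) = 21/11, so the B_1-coordinate is (21/11)/(-7) = -3/11.
[B_1MB_3] = ½·(0·(-5/11−(-1)) + (82/11)·(-1−0) + 8·(0−(-5/11))) = ½·(0 − 82/11 + 40/11) = -21/11, so the B_2-coordinate is 3/11.
[B_1B_2M] = ½·(0·(2−(-5/11)) + (-2)·(-5/11−0) + (82/11)·(0−2)) = ½·(0 + 10/11 − 164/11) = -7, so the B_3-coordinate is 1.
Check: -3/11 + 3/11 + 1 = 1.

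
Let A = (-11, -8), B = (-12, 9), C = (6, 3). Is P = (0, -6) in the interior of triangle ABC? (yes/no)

no

Barycentric coordinates of P: (33/50, -29/100, 63/100).
The three coordinates are positive, negative, positive; a point is interior exactly when all three are positive.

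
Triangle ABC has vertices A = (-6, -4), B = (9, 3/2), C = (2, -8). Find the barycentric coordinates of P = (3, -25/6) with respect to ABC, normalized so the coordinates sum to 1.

(1/6, 1/3, 1/2)

Signed area of the reference triangle: [ABC] = ½·((-6)·(3/2−(-8)) + 9·(-8−(-4)) + 2·(-4−(3/2))) = ½·(-57 − 36 − 11) = -52.
[PBC] = ½·(3·(3/2−(-8)) + 9·(-8−(-25/6)) + 2·(-25/6−(3/2))) = ½·(57/2 − 69/2 − 34/3) = -26/3, so the A-coordinate is (-26/3)/(-52) = 1/6.
[APC] = ½·((-6)·(-25/6−(-8)) + 3·(-8−(-4)) + 2·(-4−(-25/6))) = ½·(-23 − 12 + 1/3) = -52/3, so the B-coordinate is 1/3.
[ABP] = ½·((-6)·(3/2−(-25/6)) + 9·(-25/6−(-4)) + 3·(-4−(3/2))) = ½·(-34 − 3/2 − 33/2) = -26, so the C-coordinate is 1/2.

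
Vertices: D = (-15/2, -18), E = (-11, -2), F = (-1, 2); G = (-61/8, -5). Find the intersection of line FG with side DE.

Barycentric coordinates of G with respect to DEF: (1/4, 1/2, 1/4).
On side DE the F-coordinate is zero; dropping G's F-weight 1/4 and renormalizing the remaining 1/4 : 1/2 gives weights 1/3, 2/3 on D, E.
H = (1/3)·(-15/2, -18) + (2/3)·(-11, -2) = (-59/6, -22/3).

(-59/6, -22/3)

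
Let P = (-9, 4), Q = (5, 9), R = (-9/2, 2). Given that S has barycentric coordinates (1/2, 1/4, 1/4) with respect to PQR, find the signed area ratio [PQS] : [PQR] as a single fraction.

The signed ratio [PQS]/[PQR] equals the barycentric coordinate of S at vertex R, which is 1/4.

1/4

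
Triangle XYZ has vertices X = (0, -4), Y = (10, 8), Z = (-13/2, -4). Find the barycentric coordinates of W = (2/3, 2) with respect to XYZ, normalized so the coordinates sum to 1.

Signed area of the reference triangle: [XYZ] = ½·(0·(8−(-4)) + 10·(-4−(-4)) + (-13/2)·(-4−8)) = ½·(0 + 0 + 78) = 39.
[WYZ] = ½·((2/3)·(8−(-4)) + 10·(-4−2) + (-13/2)·(2−8)) = ½·(8 − 60 + 39) = -13/2, so the X-coordinate is (-13/2)/39 = -1/6.
[XWZ] = ½·(0·(2−(-4)) + (2/3)·(-4−(-4)) + (-13/2)·(-4−2)) = ½·(0 + 0 + 39) = 39/2, so the Y-coordinate is 1/2.
[XYW] = ½·(0·(8−2) + 10·(2−(-4)) + (2/3)·(-4−8)) = ½·(0 + 60 − 8) = 26, so the Z-coordinate is 2/3.

(-1/6, 1/2, 2/3)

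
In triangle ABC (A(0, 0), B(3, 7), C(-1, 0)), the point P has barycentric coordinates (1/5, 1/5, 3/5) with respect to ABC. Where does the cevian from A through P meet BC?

(0, 7/4)

Line AP meets BC where the A-coordinate vanishes; zeroing P's A-weight and renormalizing leaves B, C-weights 1/5 : 3/5 → (1/4, 3/4).
So Q = (1/4)·B + (3/4)·C = (0, 7/4).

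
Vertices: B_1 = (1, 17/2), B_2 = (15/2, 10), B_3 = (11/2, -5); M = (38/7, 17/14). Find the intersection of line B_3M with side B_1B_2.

Barycentric coordinates of M with respect to B_1B_2B_3: (1/7, 2/7, 4/7).
On side B_1B_2 the B_3-coordinate is zero; dropping M's B_3-weight 4/7 and renormalizing the remaining 1/7 : 2/7 gives weights 1/3, 2/3 on B_1, B_2.
N = (1/3)·(1, 17/2) + (2/3)·(15/2, 10) = (16/3, 19/2).

(16/3, 19/2)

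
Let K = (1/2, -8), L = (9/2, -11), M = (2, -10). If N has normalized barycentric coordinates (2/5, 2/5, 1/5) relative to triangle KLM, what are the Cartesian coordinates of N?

N = (2/5)·K + (2/5)·L + (1/5)·M.
x-coordinate: (2/5)·(1/2) + (2/5)·(9/2) + (1/5)·2 = 12/5.
y-coordinate: (2/5)·(-8) + (2/5)·(-11) + (1/5)·(-10) = -48/5.

(12/5, -48/5)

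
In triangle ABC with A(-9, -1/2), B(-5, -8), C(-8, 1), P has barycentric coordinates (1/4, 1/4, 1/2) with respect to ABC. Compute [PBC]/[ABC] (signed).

1/4

The signed ratio [PBC]/[ABC] equals the barycentric coordinate of P at vertex A, which is 1/4.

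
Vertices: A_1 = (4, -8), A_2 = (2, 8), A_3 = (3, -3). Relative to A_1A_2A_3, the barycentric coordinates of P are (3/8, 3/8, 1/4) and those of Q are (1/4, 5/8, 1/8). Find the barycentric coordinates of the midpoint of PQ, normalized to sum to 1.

(5/16, 1/2, 3/16)

Since both coordinate triples sum to 1, the midpoint's barycentrics are the componentwise average.
(3/8+1/4)/2 = 5/16; similarly 1/2 and 3/16.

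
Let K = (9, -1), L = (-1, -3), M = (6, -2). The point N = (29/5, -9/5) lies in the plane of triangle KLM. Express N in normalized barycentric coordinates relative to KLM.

(2/5, 1/5, 2/5)

Signed area of the reference triangle: [KLM] = ½·(9·(-3−(-2)) + (-1)·(-2−(-1)) + 6·(-1−(-3))) = ½·(-9 + 1 + 12) = 2.
[NLM] = ½·((29/5)·(-3−(-2)) + (-1)·(-2−(-9/5)) + 6·(-9/5−(-3))) = ½·(-29/5 + 1/5 + 36/5) = 4/5, so the K-coordinate is (4/5)/2 = 2/5.
[KNM] = ½·(9·(-9/5−(-2)) + (29/5)·(-2−(-1)) + 6·(-1−(-9/5))) = ½·(9/5 − 29/5 + 24/5) = 2/5, so the L-coordinate is 1/5.
[KLN] = ½·(9·(-3−(-9/5)) + (-1)·(-9/5−(-1)) + (29/5)·(-1−(-3))) = ½·(-54/5 + 4/5 + 58/5) = 4/5, so the M-coordinate is 2/5.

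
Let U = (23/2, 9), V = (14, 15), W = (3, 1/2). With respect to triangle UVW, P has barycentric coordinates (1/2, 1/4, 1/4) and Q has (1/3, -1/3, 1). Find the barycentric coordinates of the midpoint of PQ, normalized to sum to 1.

(5/12, -1/24, 5/8)

Since both coordinate triples sum to 1, the midpoint's barycentrics are the componentwise average.
(1/2+1/3)/2 = 5/12; similarly -1/24 and 5/8.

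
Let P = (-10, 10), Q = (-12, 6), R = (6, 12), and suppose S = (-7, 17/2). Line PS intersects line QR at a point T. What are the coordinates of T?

Barycentric coordinates of S with respect to PQR: (1/4, 1/2, 1/4).
On side QR the P-coordinate is zero; dropping S's P-weight 1/4 and renormalizing the remaining 1/2 : 1/4 gives weights 2/3, 1/3 on Q, R.
T = (2/3)·(-12, 6) + (1/3)·(6, 12) = (-6, 8).

(-6, 8)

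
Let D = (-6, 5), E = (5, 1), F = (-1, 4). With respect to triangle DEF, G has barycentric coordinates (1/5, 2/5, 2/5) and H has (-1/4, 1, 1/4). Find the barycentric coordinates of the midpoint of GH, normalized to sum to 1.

Since both coordinate triples sum to 1, the midpoint's barycentrics are the componentwise average.
(1/5+-1/4)/2 = -1/40; similarly 7/10 and 13/40.

(-1/40, 7/10, 13/40)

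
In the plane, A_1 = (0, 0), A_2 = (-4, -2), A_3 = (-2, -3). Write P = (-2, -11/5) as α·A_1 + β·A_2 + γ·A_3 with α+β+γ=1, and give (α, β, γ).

(1/5, 1/5, 3/5)

Signed area of the reference triangle: [A_1A_2A_3] = ½·(0·(-2−(-3)) + (-4)·(-3−0) + (-2)·(0−(-2))) = ½·(0 + 12 − 4) = 4.
[PA_2A_3] = ½·((-2)·(-2−(-3)) + (-4)·(-3−(-11/5)) + (-2)·(-11/5−(-2))) = ½·(-2 + 16/5 + 2/5) = 4/5, so the A_1-coordinate is (4/5)/4 = 1/5.
[A_1PA_3] = ½·(0·(-11/5−(-3)) + (-2)·(-3−0) + (-2)·(0−(-11/5))) = ½·(0 + 6 − 22/5) = 4/5, so the A_2-coordinate is 1/5.
[A_1A_2P] = ½·(0·(-2−(-11/5)) + (-4)·(-11/5−0) + (-2)·(0−(-2))) = ½·(0 + 44/5 − 4) = 12/5, so the A_3-coordinate is 3/5.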